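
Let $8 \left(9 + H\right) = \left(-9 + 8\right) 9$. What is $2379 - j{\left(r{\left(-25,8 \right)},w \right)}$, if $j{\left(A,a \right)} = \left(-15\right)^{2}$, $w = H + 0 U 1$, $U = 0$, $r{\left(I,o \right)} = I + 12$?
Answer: $2154$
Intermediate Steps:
$H = - \frac{81}{8}$ ($H = -9 + \frac{\left(-9 + 8\right) 9}{8} = -9 + \frac{\left(-1\right) 9}{8} = -9 + \frac{1}{8} \left(-9\right) = -9 - \frac{9}{8} = - \frac{81}{8} \approx -10.125$)
$r{\left(I,o \right)} = 12 + I$
$w = - \frac{81}{8}$ ($w = - \frac{81}{8} + 0 \cdot 0 \cdot 1 = - \frac{81}{8} + 0 \cdot 1 = - \frac{81}{8} + 0 = - \frac{81}{8} \approx -10.125$)
$j{\left(A,a \right)} = 225$
$2379 - j{\left(r{\left(-25,8 \right)},w \right)} = 2379 - 225 = 2154$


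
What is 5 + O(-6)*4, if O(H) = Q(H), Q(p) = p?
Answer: -19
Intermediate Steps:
O(H) = H
5 + O(-6)*4 = 5 - 6*4 = 5 - 24 = -19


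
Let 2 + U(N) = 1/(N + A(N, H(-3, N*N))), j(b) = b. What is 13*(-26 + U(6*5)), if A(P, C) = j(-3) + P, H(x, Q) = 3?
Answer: -20735/57 ≈ -363.77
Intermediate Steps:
A(P, C) = -3 + P
U(N) = -2 + 1/(-3 + 2*N) (U(N) = -2 + 1/(N + (-3 + N)) = -2 + 1/(-3 + 2*N))
13*(-26 + U(6*5)) = 13*(-26 + (7 - 24*5)/(-3 + 2*(6*5))) = 13*(-26 + (7 - 4*30)/(-3 + 2*30)) = 13*(-26 + (7 - 120)/(-3 + 60)) = 13*(-26 - 113/57) = 13*(-1595/57) = -20735/57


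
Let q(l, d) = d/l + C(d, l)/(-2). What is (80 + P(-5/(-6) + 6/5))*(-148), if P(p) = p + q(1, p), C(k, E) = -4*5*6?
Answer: -319828/15 ≈ -21322.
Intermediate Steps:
C(k, E) = -120 (C(k, E) = -20*6 = -120)
q(l, d) = 60 + d/l (q(l, d) = d/l - 120/(-2) = d/l - 120*(-½) = d/l + 60 = 60 + d/l)
P(p) = 60 + 2*p (P(p) = p + (60 + p/1) = p + (60 + p*1) = p + (60 + p) = 60 + 2*p)
(80 + P(-5/(-6) + 6/5))*(-148) = (80 + (60 + 2*(-5/(-6) + 6/5)))*(-148) = (80 + (60 + 2*(-5*(-⅙) + 6*(⅕))))*(-148) = (80 + (60 + 2*(⅚ + 6/5)))*(-148) = (80 + (60 + 2*(61/30)))*(-148) = (80 + (60 + 61/15))*(-148) = (80 + 961/15)*(-148) = (2161/15)*(-148) = -319828/15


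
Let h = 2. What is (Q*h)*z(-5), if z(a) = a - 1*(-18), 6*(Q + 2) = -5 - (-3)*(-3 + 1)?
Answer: -299/3 ≈ -99.667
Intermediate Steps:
Q = -23/6 (Q = -2 + (-5 - (-3)*(-3 + 1))/6 = -2 + (-5 - (-3)*(-2))/6 = -2 + (-5 - 1*6)/6 = -2 + (-5 - 6)/6 = -2 + (⅙)*(-11) = -2 - 11/6 = -23/6 ≈ -3.8333)
z(a) = 18 + a (z(a) = a + 18 = 18 + a)
(Q*h)*z(-5) = (-23/6*2)*(18 - 5) = -23/3*13 = -299/3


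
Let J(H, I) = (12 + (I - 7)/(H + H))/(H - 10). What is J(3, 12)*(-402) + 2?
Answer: 739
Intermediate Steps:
J(H, I) = (12 + (-7 + I)/(2*H))/(-10 + H) (J(H, I) = (12 + (-7 + I)/((2*H)))/(-10 + H) = (12 + (-7 + I)*(1/(2*H)))/(-10 + H) = (12 + (-7 + I)/(2*H))/(-10 + H))
J(3, 12)*(-402) + 2 = ((½)*(-7 + 12 + 24*3)/(3*(-10 + 3)))*(-402) + 2 = ((½)*(⅓)*(-7 + 12 + 72)/(-7))*(-402) + 2 = ((½)*(⅓)*(-⅐)*77)*(-402) + 2 = -11/6*(-402) + 2 = 737 + 2 = 739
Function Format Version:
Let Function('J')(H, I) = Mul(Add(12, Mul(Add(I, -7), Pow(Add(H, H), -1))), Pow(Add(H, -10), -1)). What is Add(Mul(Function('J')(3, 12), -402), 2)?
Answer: 739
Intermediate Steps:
Function('J')(H, I) = Mul(Pow(Add(-10, H), -1), Add(12, Mul(Rational(1, 2), Pow(H, -1), Add(-7, I)))) (Function('J')(H, I) = Mul(Add(12, Mul(Add(-7, I), Pow(Mul(2, H), -1))), Pow(Add(-10, H), -1)) = Mul(Add(12, Mul(Add(-7, I), Mul(Rational(1, 2), Pow(H, -1)))), Pow(Add(-10, H), -1)) = Mul(Add(12, Mul(Rational(1, 2), Pow(H, -1), Add(-7, I))), Pow(Add(-10, H), -1)) = Mul(Pow(Add(-10, H), -1), Add(12, Mul(Rational(1, 2), Pow(H, -1), Add(-7, I)))))
Add(Mul(Function('J')(3, 12), -402), 2) = Add(Mul(Mul(Rational(1, 2), Pow(3, -1), Pow(Add(-10, 3), -1), Add(-7, 12, Mul(24, 3))), -402), 2) = Add(Mul(Mul(Rational(1, 2), Rational(1, 3), Pow(-7, -1), Add(-7, 12, 72)), -402), 2) = Add(Mul(Mul(Rational(1, 2), Rational(1, 3), Rational(-1, 7), 77), -402), 2) = Add(Mul(Rational(-11, 6), -402), 2) = Add(737, 2) = 739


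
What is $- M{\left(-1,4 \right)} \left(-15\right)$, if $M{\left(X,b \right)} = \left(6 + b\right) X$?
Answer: $-150$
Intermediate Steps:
$M{\left(X,b \right)} = X \left(6 + b\right)$
$- M{\left(-1,4 \right)} \left(-15\right) = - \left(-1\right) \left(6 + 4\right) \left(-15\right) = - \left(-1\right) 10 \left(-15\right) = \left(-1\right) \left(-10\right) \left(-15\right) = 10 \left(-15\right) = -150$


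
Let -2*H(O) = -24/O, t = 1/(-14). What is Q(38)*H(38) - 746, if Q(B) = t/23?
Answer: -2282017/3059 ≈ -746.00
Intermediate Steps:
t = -1/14 ≈ -0.071429
Q(B) = -1/322 (Q(B) = -1/14/23 = -1/14*1/23 = -1/322)
H(O) = 12/O (H(O) = -(-12)/O = 12/O)
Q(38)*H(38) - 746 = -6/(161*38) - 746 = -1/322*6/19 - 746 = -3/3059 - 746 = -2282017/3059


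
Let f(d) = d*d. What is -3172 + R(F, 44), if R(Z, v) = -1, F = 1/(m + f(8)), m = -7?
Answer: -3173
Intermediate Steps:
f(d) = d²
F = 1/57 (F = 1/(-7 + 8²) = 1/(-7 + 64) = 1/57 ≈ 0.017544)
-3172 + R(F, 44) = -3172 - 1 = -3173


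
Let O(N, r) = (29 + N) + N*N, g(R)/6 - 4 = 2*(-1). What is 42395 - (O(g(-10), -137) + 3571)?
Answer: 38639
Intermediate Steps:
g(R) = 12 (g(R) = 24 + 6*(2*(-1)) = 24 + 6*(-2) = 24 - 12 = 12)
O(N, r) = 29 + N + N² (O(N, r) = (29 + N) + N² = 29 + N + N²)
42395 - (O(g(-10), -137) + 3571) = 42395 - ((29 + 12 + 12²) + 3571) = 42395 - ((29 + 12 + 144) + 3571) = 42395 - (185 + 3571) = 42395 - 1*3756 = 42395 - 3756 = 38639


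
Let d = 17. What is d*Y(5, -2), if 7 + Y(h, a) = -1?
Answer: -136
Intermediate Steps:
Y(h, a) = -8 (Y(h, a) = -7 - 1 = -8)
d*Y(5, -2) = 17*(-8) = -136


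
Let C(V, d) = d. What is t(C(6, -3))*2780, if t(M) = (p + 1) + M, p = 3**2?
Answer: 19460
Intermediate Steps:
p = 9
t(M) = 10 + M (t(M) = (9 + 1) + M = 10 + M)
t(C(6, -3))*2780 = (10 - 3)*2780 = 7*2780 = 19460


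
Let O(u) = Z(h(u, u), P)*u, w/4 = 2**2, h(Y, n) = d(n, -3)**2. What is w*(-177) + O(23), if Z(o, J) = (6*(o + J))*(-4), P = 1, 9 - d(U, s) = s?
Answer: -82872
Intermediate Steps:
d(U, s) = 9 - s
h(Y, n) = 144 (h(Y, n) = (9 - 1*(-3))**2 = (9 + 3)**2 = 12**2 = 144)
Z(o, J) = -24*J - 24*o (Z(o, J) = (6*(J + o))*(-4) = (6*J + 6*o)*(-4) = -24*J - 24*o)
w = 16 (w = 4*2**2 = 4*4 = 16)
O(u) = -3480*u (O(u) = (-24*1 - 24*144)*u = (-24 - 3456)*u = -3480*u)
w*(-177) + O(23) = 16*(-177) - 3480*23 = -2832 - 80040 = -82872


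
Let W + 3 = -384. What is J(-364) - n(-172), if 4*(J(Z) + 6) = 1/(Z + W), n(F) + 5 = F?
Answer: 513683/3004 ≈ 171.00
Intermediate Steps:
W = -387 (W = -3 - 384 = -387)
n(F) = -5 + F
J(Z) = -6 + 1/(4*(-387 + Z)) (J(Z) = -6 + 1/(4*(Z - 387)) = -6 + 1/(4*(-387 + Z)))
J(-364) - n(-172) = (9289 - 24*(-364))/(4*(-387 - 364)) - (-5 - 172) = (1/4)*(9289 + 8736)/(-751) - 1*(-177) = (1/4)*(-1/751)*18025 + 177 = -18025/3004 + 177 = 513683/3004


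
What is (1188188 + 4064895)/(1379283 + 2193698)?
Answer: 5253083/3572981 ≈ 1.4702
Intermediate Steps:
(1188188 + 4064895)/(1379283 + 2193698) = 5253083/3572981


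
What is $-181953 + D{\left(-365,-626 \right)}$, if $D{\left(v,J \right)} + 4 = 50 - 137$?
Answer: $-182044$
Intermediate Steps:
$D{\left(v,J \right)} = -91$ ($D{\left(v,J \right)} = -4 + \left(50 - 137\right) = -4 - 87 = -91$)
$-181953 + D{\left(-365,-626 \right)} = -181953 - 91 = -182044$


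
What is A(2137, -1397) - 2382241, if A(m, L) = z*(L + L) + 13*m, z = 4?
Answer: -2365636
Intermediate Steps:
A(m, L) = 8*L + 13*m (A(m, L) = 4*(L + L) + 13*m = 4*(2*L) + 13*m = 8*L + 13*m)
A(2137, -1397) - 2382241 = (8*(-1397) + 13*2137) - 2382241 = (-11176 + 27781) - 2382241 = 16605 - 2382241 = -2365636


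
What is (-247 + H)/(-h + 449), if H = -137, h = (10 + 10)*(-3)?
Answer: -384/509 ≈ -0.75442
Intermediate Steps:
h = -60 (h = 20*(-3) = -60)
(-247 + H)/(-h + 449) = (-247 - 137)/(-1*(-60) + 449) = -384/(60 + 449) = -384/509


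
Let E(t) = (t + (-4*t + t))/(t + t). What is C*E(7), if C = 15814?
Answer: -15814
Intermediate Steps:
E(t) = -1 (E(t) = (t - 3*t)/((2*t)) = (-2*t)*(1/(2*t)) = -1)
C*E(7) = 15814*(-1) = -15814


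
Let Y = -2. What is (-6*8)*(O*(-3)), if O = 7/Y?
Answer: -504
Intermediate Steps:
O = -7/2 (O = 7/(-2) = 7*(-½) = -7/2 ≈ -3.5000)
(-6*8)*(O*(-3)) = (-6*8)*(-7/2*(-3)) = -48*21/2 = -504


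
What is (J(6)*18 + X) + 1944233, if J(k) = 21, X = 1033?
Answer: 1945644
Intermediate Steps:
(J(6)*18 + X) + 1944233 = (21*18 + 1033) + 1944233 = (378 + 1033) + 1944233 = 1411 + 1944233 = 1945644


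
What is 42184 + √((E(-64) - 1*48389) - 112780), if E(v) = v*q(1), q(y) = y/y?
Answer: 42184 + I*√161233 ≈ 42184.0 + 401.54*I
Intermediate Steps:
q(y) = 1
E(v) = v (E(v) = v*1 = v)
42184 + √((E(-64) - 1*48389) - 112780) = 42184 + √((-64 - 1*48389) - 112780) = 42184 + √((-64 - 48389) - 112780) = 42184 + √(-48453 - 112780) = 42184 + √(-161233) = 42184 + I*√161233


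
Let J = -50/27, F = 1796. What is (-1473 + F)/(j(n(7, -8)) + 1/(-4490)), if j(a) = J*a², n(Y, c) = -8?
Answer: -39157290/14368027 ≈ -2.7253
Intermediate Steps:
J = -50/27 (J = -50*1/27 = -50/27 ≈ -1.8519)
j(a) = -50*a²/27
(-1473 + F)/(j(n(7, -8)) + 1/(-4490)) = (-1473 + 1796)/(-50/27*(-8)² + 1/(-4490)) = 323/(-50/27*64 - 1/4490) = 323/(-3200/27 - 1/4490) = 323/(-14368027/121230) = 323*(-121230/14368027) = -39157290/14368027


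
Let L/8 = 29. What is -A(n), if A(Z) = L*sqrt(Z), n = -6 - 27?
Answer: -232*I*sqrt(33) ≈ -1332.7*I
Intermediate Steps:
n = -33
L = 232 (L = 8*29 = 232)
A(Z) = 232*sqrt(Z)
-A(n) = -232*sqrt(-33) = -232*I*sqrt(33)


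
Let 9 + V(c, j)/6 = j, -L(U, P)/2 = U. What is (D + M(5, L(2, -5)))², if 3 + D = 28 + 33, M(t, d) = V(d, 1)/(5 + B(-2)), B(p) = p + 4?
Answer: 128164/49 ≈ 2615.6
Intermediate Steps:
B(p) = 4 + p
L(U, P) = -2*U
V(c, j) = -54 + 6*j
M(t, d) = -48/7 (M(t, d) = (-54 + 6*1)/(5 + (4 - 2)) = (-54 + 6)/(5 + 2) = -48/7)
D = 58 (D = -3 + (28 + 33) = -3 + 61 = 58)
(D + M(5, L(2, -5)))² = (58 - 48/7)² = (358/7)² = 128164/49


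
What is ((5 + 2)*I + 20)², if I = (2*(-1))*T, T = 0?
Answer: 400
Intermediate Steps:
I = 0 (I = (2*(-1))*0 = -2*0 = 0)
((5 + 2)*I + 20)² = ((5 + 2)*0 + 20)² = (7*0 + 20)² = (0 + 20)² = 20² = 400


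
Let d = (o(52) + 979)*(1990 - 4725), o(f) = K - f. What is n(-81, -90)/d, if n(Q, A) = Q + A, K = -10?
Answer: 171/2507995 ≈ 6.8182e-5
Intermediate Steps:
n(Q, A) = A + Q
o(f) = -10 - f
d = -2507995 (d = ((-10 - 1*52) + 979)*(1990 - 4725) = ((-10 - 52) + 979)*(-2735) = (-62 + 979)*(-2735) = 917*(-2735) = -2507995)
n(-81, -90)/d = (-90 - 81)/(-2507995) = -171*(-1/2507995) = 171/2507995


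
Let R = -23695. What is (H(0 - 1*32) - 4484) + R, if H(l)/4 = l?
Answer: -28307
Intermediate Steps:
H(l) = 4*l
(H(0 - 1*32) - 4484) + R = (4*(0 - 1*32) - 4484) - 23695 = (4*(0 - 32) - 4484) - 23695 = (4*(-32) - 4484) - 23695 = (-128 - 4484) - 23695 = -4612 - 23695 = -28307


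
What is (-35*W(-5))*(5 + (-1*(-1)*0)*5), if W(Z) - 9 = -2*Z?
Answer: -3325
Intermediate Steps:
W(Z) = 9 - 2*Z
(-35*W(-5))*(5 + (-1*(-1)*0)*5) = (-35*(9 - 2*(-5)))*(5 + (-1*(-1)*0)*5) = (-35*(9 + 10))*(5 + (1*0)*5) = (-35*19)*(5 + 0*5) = -665*(5 + 0) = -665*5 = -3325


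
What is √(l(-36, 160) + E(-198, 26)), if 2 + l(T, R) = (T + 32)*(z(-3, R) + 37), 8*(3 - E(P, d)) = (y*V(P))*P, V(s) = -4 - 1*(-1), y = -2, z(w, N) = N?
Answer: I*√2554/2 ≈ 25.269*I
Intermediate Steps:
V(s) = -3 (V(s) = -4 + 1 = -3)
E(P, d) = 3 - 3*P/4 (E(P, d) = 3 - (-2*(-3))*P/8 = 3 - 3*P/4)
l(T, R) = -2 + (32 + T)*(37 + R) (l(T, R) = -2 + (T + 32)*(R + 37) = -2 + (32 + T)*(37 + R))
√(l(-36, 160) + E(-198, 26)) = √((1182 + 32*160 + 37*(-36) + 160*(-36)) + (3 - ¾*(-198))) = √((1182 + 5120 - 1332 - 5760) + (3 + 297/2)) = √(-790 + 303/2) = √(-1277/2) = I*√2554/2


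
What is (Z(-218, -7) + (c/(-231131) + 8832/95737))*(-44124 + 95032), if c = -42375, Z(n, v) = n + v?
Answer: -253147880965986864/22127788547 ≈ -1.1440e+7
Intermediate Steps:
(Z(-218, -7) + (c/(-231131) + 8832/95737))*(-44124 + 95032) = ((-218 - 7) + (-42375/(-231131) + 8832/95737))*(-44124 + 95032) = (-225 + (-42375*(-1/231131) + 8832*(1/95737)))*50908 = (-225 + (42375/231131 + 8832/95737))*50908 = (-225 + 6098204367/22127788547)*50908 = -4972654218708/22127788547*50908 = -253147880965986864/22127788547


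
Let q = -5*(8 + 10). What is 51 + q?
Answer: -39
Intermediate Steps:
q = -90 (q = -5*18 = -90)
51 + q = 51 - 90 = -39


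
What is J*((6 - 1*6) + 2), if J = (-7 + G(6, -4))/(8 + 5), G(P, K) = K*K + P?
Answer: 30/13 ≈ 2.3077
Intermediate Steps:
G(P, K) = P + K² (G(P, K) = K² + P = P + K²)
J = 15/13 (J = (-7 + (6 + (-4)²))/(8 + 5) = (-7 + (6 + 16))/13 = (-7 + 22)*(1/13) = 15*(1/13) = 15/13 ≈ 1.1538)
J*((6 - 1*6) + 2) = 15*((6 - 1*6) + 2)/13 = 15*((6 - 6) + 2)/13 = 15*(0 + 2)/13 = (15/13)*2 = 30/13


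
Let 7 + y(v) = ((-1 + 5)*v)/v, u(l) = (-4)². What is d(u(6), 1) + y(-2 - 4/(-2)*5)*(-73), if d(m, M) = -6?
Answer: 213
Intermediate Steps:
u(l) = 16
y(v) = -3 (y(v) = -7 + ((-1 + 5)*v)/v = -7 + (4*v)/v = -7 + 4 = -3)
d(u(6), 1) + y(-2 - 4/(-2)*5)*(-73) = -6 - 3*(-73) = -6 + 219 = 213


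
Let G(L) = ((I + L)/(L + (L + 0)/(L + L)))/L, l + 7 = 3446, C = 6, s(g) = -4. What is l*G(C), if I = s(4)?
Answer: 6878/39 ≈ 176.36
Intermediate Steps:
I = -4
l = 3439 (l = -7 + 3446 = 3439)
G(L) = (-4 + L)/(L*(½ + L)) (G(L) = ((-4 + L)/(L + (L + 0)/(L + L)))/L = ((-4 + L)/(L + L/((2*L))))/L = ((-4 + L)/(L + L*(1/(2*L))))/L = ((-4 + L)/(L + ½))/L = ((-4 + L)/(½ + L))/L = (-4 + L)/(L*(½ + L)))
l*G(C) = 3439*(2*(-4 + 6)/(6*(1 + 2*6))) = 3439*(2*(⅙)*2/(1 + 12)) = 3439*(2*(⅙)*2/13) = 3439*(2*(⅙)*(1/13)*2) = 3439*(2/39) = 6878/39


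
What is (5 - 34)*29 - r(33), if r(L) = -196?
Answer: -645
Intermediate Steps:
(5 - 34)*29 - r(33) = (5 - 34)*29 - 1*(-196) = -29*29 + 196 = -841 + 196 = -645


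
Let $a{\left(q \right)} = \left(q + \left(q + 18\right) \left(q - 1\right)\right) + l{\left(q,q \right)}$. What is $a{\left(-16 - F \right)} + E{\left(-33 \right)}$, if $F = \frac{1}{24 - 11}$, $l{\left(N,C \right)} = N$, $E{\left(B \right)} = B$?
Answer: $- \frac{16561}{169} \approx -97.994$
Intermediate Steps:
$F = \frac{1}{13} \approx 0.076923$
$a{\left(q \right)} = 2 q + \left(-1 + q\right) \left(18 + q\right)$ ($a{\left(q \right)} = \left(q + \left(q + 18\right) \left(q - 1\right)\right) + q = \left(q + \left(18 + q\right) \left(-1 + q\right)\right) + q = \left(q + \left(-1 + q\right) \left(18 + q\right)\right) + q = 2 q + \left(-1 + q\right) \left(18 + q\right)$)
$a{\left(-16 - F \right)} + E{\left(-33 \right)} = \left(-18 + \left(-16 - \frac{1}{13}\right)^{2} + 19 \left(-16 - \frac{1}{13}\right)\right) - 33 = \left(-18 + \left(- \frac{209}{13}\right)^{2} + 19 \left(- \frac{209}{13}\right)\right) - 33 = \left(-18 + \frac{43681}{169} - \frac{3971}{13}\right) - 33 = - \frac{10984}{169} - 33 = - \frac{16561}{169}$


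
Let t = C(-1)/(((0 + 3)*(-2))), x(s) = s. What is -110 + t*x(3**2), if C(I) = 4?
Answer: -116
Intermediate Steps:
t = -2/3 (t = 4/(((0 + 3)*(-2))) = 4/((3*(-2))) = 4/(-6) = 4*(-1/6) = -2/3 ≈ -0.66667)
-110 + t*x(3**2) = -110 - 2/3*3**2 = -110 - 2/3*9 = -110 - 6 = -116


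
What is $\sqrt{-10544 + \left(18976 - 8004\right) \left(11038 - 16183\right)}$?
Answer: $2 i \sqrt{14115371} \approx 7514.1 i$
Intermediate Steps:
$\sqrt{-10544 + \left(18976 - 8004\right) \left(11038 - 16183\right)} = \sqrt{-10544 + 10972 \left(-5145\right)} = \sqrt{-10544 - 56450940} = \sqrt{-56461484} = 2 i \sqrt{14115371}$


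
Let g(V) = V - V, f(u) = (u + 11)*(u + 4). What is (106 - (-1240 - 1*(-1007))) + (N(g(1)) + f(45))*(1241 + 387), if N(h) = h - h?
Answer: 4467571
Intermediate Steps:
f(u) = (4 + u)*(11 + u) (f(u) = (11 + u)*(4 + u) = (4 + u)*(11 + u))
g(V) = 0
N(h) = 0
(106 - (-1240 - 1*(-1007))) + (N(g(1)) + f(45))*(1241 + 387) = (106 - (-1240 - 1*(-1007))) + (0 + (44 + 45² + 15*45))*(1241 + 387) = (106 - (-1240 + 1007)) + (0 + (44 + 2025 + 675))*1628 = (106 - 1*(-233)) + (0 + 2744)*1628 = (106 + 233) + 2744*1628 = 339 + 4467232 = 4467571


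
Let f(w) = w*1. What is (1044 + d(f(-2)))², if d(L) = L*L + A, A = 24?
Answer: 1149184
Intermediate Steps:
f(w) = w
d(L) = 24 + L² (d(L) = L*L + 24 = L² + 24 = 24 + L²)
(1044 + d(f(-2)))² = (1044 + (24 + (-2)²))² = (1044 + (24 + 4))² = (1044 + 28)² = 1072² = 1149184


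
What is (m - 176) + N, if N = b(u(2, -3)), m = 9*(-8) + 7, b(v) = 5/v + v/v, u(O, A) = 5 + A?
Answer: -475/2 ≈ -237.50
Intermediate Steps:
b(v) = 1 + 5/v (b(v) = 5/v + 1 = 1 + 5/v)
m = -65 (m = -72 + 7 = -65)
N = 7/2 (N = (5 + (5 - 3))/(5 - 3) = (5 + 2)/2 = (1/2)*7 = 7/2 ≈ 3.5000)
(m - 176) + N = (-65 - 176) + 7/2 = -241 + 7/2 = -475/2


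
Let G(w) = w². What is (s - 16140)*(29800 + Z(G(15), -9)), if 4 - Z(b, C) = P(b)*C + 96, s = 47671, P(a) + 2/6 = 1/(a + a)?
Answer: 46831449281/50 ≈ 9.3663e+8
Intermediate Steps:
P(a) = -⅓ + 1/(2*a) (P(a) = -⅓ + 1/(a + a) = -⅓ + 1/(2*a))
Z(b, C) = -92 - C*(3 - 2*b)/(6*b) (Z(b, C) = 4 - (((3 - 2*b)/(6*b))*C + 96) = 4 - (C*(3 - 2*b)/(6*b) + 96) = 4 - (96 + C*(3 - 2*b)/(6*b)) = 4 + (-96 - C*(3 - 2*b)/(6*b)) = -92 - C*(3 - 2*b)/(6*b))
(s - 16140)*(29800 + Z(G(15), -9)) = (47671 - 16140)*(29800 + (-92 + (⅓)*(-9) - ½*(-9)/15²)) = 31531*(29800 + (-92 - 3 - ½*(-9)/225)) = 31531*(29800 + (-92 - 3 - ½*(-9)*1/225)) = 31531*(29800 + (-92 - 3 + 1/50)) = 31531*(29800 - 4749/50) = 31531*(1485251/50) = 46831449281/50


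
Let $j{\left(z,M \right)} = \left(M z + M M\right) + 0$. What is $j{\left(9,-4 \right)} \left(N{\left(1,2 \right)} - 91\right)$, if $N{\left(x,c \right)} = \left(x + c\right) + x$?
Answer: $1740$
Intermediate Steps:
$N{\left(x,c \right)} = c + 2 x$ ($N{\left(x,c \right)} = \left(c + x\right) + x = c + 2 x$)
$j{\left(z,M \right)} = M^{2} + M z$ ($j{\left(z,M \right)} = \left(M z + M^{2}\right) + 0 = \left(M^{2} + M z\right) + 0 = M^{2} + M z$)
$j{\left(9,-4 \right)} \left(N{\left(1,2 \right)} - 91\right) = - 4 \left(-4 + 9\right) \left(\left(2 + 2 \cdot 1\right) - 91\right) = \left(-4\right) 5 \left(\left(2 + 2\right) - 91\right) = - 20 \left(4 - 91\right) = \left(-20\right) \left(-87\right) = 1740$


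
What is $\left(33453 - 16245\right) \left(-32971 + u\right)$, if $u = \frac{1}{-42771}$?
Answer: $- \frac{8088922354512}{14257} \approx -5.6736 \cdot 10^{8}$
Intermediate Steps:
$u = - \frac{1}{42771} \approx -2.338 \cdot 10^{-5}$
$\left(33453 - 16245\right) \left(-32971 + u\right) = \left(33453 - 16245\right) \left(-32971 - \frac{1}{42771}\right) = 17208 \left(- \frac{1410202642}{42771}\right) = - \frac{8088922354512}{14257}$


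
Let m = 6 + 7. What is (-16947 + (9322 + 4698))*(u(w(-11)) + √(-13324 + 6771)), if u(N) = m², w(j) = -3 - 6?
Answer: -494663 - 2927*I*√6553 ≈ -4.9466e+5 - 2.3694e+5*I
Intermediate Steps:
w(j) = -9
m = 13
u(N) = 169 (u(N) = 13² = 169)
(-16947 + (9322 + 4698))*(u(w(-11)) + √(-13324 + 6771)) = (-16947 + (9322 + 4698))*(169 + √(-13324 + 6771)) = (-16947 + 14020)*(169 + √(-6553)) = -2927*(169 + I*√6553) = -494663 - 2927*I*√6553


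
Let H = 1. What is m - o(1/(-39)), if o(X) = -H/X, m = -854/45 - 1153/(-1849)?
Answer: -4772156/83205 ≈ -57.354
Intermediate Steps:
m = -1527161/83205 (m = -854*1/45 - 1153*(-1/1849) = -854/45 + 1153/1849 = -1527161/83205 ≈ -18.354)
o(X) = -1/X
m - o(1/(-39)) = -1527161/83205 - (-1)/(1/(-39)) = -1527161/83205 - (-1)/(-1/39) = -1527161/83205 - (-1)*(-39) = -1527161/83205 - 1*39 = -1527161/83205 - 39 = -4772156/83205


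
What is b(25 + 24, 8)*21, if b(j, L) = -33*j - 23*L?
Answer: -37821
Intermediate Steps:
b(25 + 24, 8)*21 = (-33*(25 + 24) - 23*8)*21 = (-33*49 - 184)*21 = (-1617 - 184)*21 = -1801*21 = -37821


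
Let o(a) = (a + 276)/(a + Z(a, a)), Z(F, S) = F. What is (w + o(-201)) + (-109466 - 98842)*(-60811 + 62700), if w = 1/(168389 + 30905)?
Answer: -2627102019497942/6676349 ≈ -3.9349e+8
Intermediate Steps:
o(a) = (276 + a)/(2*a) (o(a) = (a + 276)/(a + a) = (276 + a)/((2*a)) = (276 + a)*(1/(2*a)) = (276 + a)/(2*a))
w = 1/199294 ≈ 5.0177e-6
(w + o(-201)) + (-109466 - 98842)*(-60811 + 62700) = (1/199294 + (1/2)*(276 - 201)/(-201)) + (-109466 - 98842)*(-60811 + 62700) = (1/199294 + (1/2)*(-1/201)*75) - 208308*1889 = (1/199294 - 25/134) - 393493812 = -1245554/6676349 - 393493812 = -2627102019497942/6676349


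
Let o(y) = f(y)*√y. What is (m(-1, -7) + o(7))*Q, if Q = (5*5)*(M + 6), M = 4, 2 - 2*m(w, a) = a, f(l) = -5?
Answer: 1125 - 1250*√7 ≈ -2182.2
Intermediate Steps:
m(w, a) = 1 - a/2
Q = 250 (Q = (5*5)*(4 + 6) = 25*10 = 250)
o(y) = -5*√y
(m(-1, -7) + o(7))*Q = ((1 - ½*(-7)) - 5*√7)*250 = ((1 + 7/2) - 5*√7)*250 = (9/2 - 5*√7)*250 = 1125 - 1250*√7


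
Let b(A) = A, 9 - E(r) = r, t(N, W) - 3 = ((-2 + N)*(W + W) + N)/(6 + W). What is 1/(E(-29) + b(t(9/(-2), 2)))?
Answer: 16/595 ≈ 0.026891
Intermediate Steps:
t(N, W) = 3 + (N + 2*W*(-2 + N))/(6 + W) (t(N, W) = 3 + ((-2 + N)*(W + W) + N)/(6 + W) = 3 + ((-2 + N)*(2*W) + N)/(6 + W) = 3 + (2*W*(-2 + N) + N)/(6 + W) = 3 + (N + 2*W*(-2 + N))/(6 + W))
E(r) = 9 - r
1/(E(-29) + b(t(9/(-2), 2))) = 1/((9 - 1*(-29)) + (18 + 9/(-2) - 1*2 + 2*(9/(-2))*2)/(6 + 2)) = 1/((9 + 29) + (18 + 9*(-½) - 2 + 2*(9*(-½))*2)/8) = 1/(38 + (18 - 9/2 - 2 + 2*(-9/2)*2)/8) = 1/(38 + (18 - 9/2 - 2 - 18)/8) = 1/(38 + (⅛)*(-13/2)) = 1/(38 - 13/16) = 1/(595/16) = 16/595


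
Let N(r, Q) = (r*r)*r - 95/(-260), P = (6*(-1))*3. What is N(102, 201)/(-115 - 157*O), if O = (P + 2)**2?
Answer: -55182835/2095964 ≈ -26.328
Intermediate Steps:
P = -18 (P = -6*3 = -18)
N(r, Q) = 19/52 + r**3 (N(r, Q) = r**2*r - 95*(-1/260) = r**3 + 19/52 = 19/52 + r**3)
O = 256 (O = (-18 + 2)**2 = (-16)**2 = 256)
N(102, 201)/(-115 - 157*O) = (19/52 + 102**3)/(-115 - 157*256) = (19/52 + 1061208)/(-115 - 40192) = (55182835/52)/(-40307) = (55182835/52)*(-1/40307) = -55182835/2095964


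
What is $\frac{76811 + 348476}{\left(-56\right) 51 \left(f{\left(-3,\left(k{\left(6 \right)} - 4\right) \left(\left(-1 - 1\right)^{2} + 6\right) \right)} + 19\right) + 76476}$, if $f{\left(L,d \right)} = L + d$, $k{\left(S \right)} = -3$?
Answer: $\frac{425287}{230700} \approx 1.8435$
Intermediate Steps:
$\frac{76811 + 348476}{\left(-56\right) 51 \left(f{\left(-3,\left(k{\left(6 \right)} - 4\right) \left(\left(-1 - 1\right)^{2} + 6\right) \right)} + 19\right) + 76476} = \frac{76811 + 348476}{\left(-56\right) 51 \left(\left(-3 + \left(-3 - 4\right) \left(\left(-1 - 1\right)^{2} + 6\right)\right) + 19\right) + 76476} = \frac{425287}{- 2856 \left(\left(-3 - 7 \left(\left(-2\right)^{2} + 6\right)\right) + 19\right) + 76476} = \frac{425287}{- 2856 \left(\left(-3 - 7 \left(4 + 6\right)\right) + 19\right) + 76476} = \frac{425287}{- 2856 \left(\left(-3 - 70\right) + 19\right) + 76476} = \frac{425287}{- 2856 \left(-73 + 19\right) + 76476} = \frac{425287}{\left(-2856\right) \left(-54\right) + 76476} = \frac{425287}{154224 + 76476} = \frac{425287}{230700}$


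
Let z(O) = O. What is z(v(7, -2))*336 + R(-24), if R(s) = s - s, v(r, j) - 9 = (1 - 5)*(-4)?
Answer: 8400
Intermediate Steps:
v(r, j) = 25 (v(r, j) = 9 + (1 - 5)*(-4) = 9 - 4*(-4) = 9 + 16 = 25)
R(s) = 0
z(v(7, -2))*336 + R(-24) = 25*336 + 0 = 8400 + 0 = 8400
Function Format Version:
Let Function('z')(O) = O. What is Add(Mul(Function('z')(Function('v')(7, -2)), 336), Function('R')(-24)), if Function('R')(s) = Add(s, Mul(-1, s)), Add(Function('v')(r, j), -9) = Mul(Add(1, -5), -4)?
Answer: 8400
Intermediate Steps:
Function('v')(r, j) = 25 (Function('v')(r, j) = Add(9, Mul(Add(1, -5), -4)) = Add(9, Mul(-4, -4)) = Add(9, 16) = 25)
Function('R')(s) = 0
Add(Mul(Function('z')(Function('v')(7, -2)), 336), Function('R')(-24)) = Add(Mul(25, 336), 0) = Add(8400, 0) = 8400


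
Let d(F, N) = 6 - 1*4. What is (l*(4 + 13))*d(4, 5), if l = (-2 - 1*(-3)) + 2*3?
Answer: 238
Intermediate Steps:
d(F, N) = 2 (d(F, N) = 6 - 4 = 2)
l = 7 (l = (-2 + 3) + 6 = 1 + 6 = 7)
(l*(4 + 13))*d(4, 5) = (7*(4 + 13))*2 = (7*17)*2 = 119*2 = 238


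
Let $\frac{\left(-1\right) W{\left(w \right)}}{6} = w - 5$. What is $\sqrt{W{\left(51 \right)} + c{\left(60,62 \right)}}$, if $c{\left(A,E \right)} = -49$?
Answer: $5 i \sqrt{13} \approx 18.028 i$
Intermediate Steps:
$W{\left(w \right)} = 30 - 6 w$ ($W{\left(w \right)} = - 6 \left(w - 5\right) = - 6 \left(-5 + w\right) = 30 - 6 w$)
$\sqrt{W{\left(51 \right)} + c{\left(60,62 \right)}} = \sqrt{\left(30 - 306\right) - 49} = \sqrt{-276 - 49} = \sqrt{-325} = 5 i \sqrt{13}$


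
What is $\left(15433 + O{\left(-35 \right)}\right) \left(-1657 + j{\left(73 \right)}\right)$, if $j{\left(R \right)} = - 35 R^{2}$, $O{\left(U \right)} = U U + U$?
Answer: $-3127983156$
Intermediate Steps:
$O{\left(U \right)} = U + U^{2}$ ($O{\left(U \right)} = U^{2} + U = U + U^{2}$)
$\left(15433 + O{\left(-35 \right)}\right) \left(-1657 + j{\left(73 \right)}\right) = \left(15433 - 35 \left(1 - 35\right)\right) \left(-1657 - 35 \cdot 73^{2}\right) = \left(15433 - -1190\right) \left(-1657 - 186515\right) = \left(15433 + 1190\right) \left(-1657 - 186515\right) = 16623 \left(-188172\right) = -3127983156$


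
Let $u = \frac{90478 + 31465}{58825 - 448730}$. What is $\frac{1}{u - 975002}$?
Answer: $- \frac{389905}{380158276753} \approx -1.0256 \cdot 10^{-6}$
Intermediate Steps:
$u = - \frac{121943}{389905}$ ($u = \frac{121943}{-389905} = 121943 \left(- \frac{1}{389905}\right) = - \frac{121943}{389905} \approx -0.31275$)
$\frac{1}{u - 975002} = \frac{1}{- \frac{121943}{389905} - 975002} = \frac{1}{- \frac{380158276753}{389905}} = - \frac{389905}{380158276753}$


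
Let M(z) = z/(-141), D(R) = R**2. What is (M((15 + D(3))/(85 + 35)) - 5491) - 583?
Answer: -4282171/705 ≈ -6074.0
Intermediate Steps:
M(z) = -z/141 (M(z) = z*(-1/141) = -z/141)
(M((15 + D(3))/(85 + 35)) - 5491) - 583 = (-(15 + 3**2)/(141*(85 + 35)) - 5491) - 583 = (-(15 + 9)/(141*120) - 5491) - 583 = (-8/(47*120) - 5491) - 583 = (-1/141*1/5 - 5491) - 583 = (-1/705 - 5491) - 583 = -3871156/705 - 583 = -4282171/705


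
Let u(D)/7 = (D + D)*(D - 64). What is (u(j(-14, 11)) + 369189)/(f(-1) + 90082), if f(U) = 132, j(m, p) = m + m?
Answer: 405253/90214 ≈ 4.4921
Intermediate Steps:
j(m, p) = 2*m
u(D) = 14*D*(-64 + D) (u(D) = 7*((D + D)*(D - 64)) = 7*((2*D)*(-64 + D)) = 7*(2*D*(-64 + D)) = 14*D*(-64 + D))
(u(j(-14, 11)) + 369189)/(f(-1) + 90082) = (14*(2*(-14))*(-64 + 2*(-14)) + 369189)/(132 + 90082) = (14*(-28)*(-64 - 28) + 369189)/90214 = (14*(-28)*(-92) + 369189)*(1/90214) = (36064 + 369189)*(1/90214) = 405253*(1/90214) = 405253/90214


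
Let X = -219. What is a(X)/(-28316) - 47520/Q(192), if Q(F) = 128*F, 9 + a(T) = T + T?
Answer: -3475497/1812224 ≈ -1.9178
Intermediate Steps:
a(T) = -9 + 2*T (a(T) = -9 + (T + T) = -9 + 2*T)
a(X)/(-28316) - 47520/Q(192) = (-9 + 2*(-219))/(-28316) - 47520/(128*192) = (-9 - 438)*(-1/28316) - 47520/24576 = -447*(-1/28316) - 47520*1/24576 = 447/28316 - 495/256 = -3475497/1812224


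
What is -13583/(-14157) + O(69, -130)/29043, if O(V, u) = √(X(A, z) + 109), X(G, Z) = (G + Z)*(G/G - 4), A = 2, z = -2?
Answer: 13583/14157 + √109/29043 ≈ 0.95981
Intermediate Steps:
X(G, Z) = -3*G - 3*Z (X(G, Z) = (G + Z)*(1 - 4) = (G + Z)*(-3) = -3*G - 3*Z)
O(V, u) = √109 (O(V, u) = √((-3*2 - 3*(-2)) + 109) = √((-6 + 6) + 109) = √(0 + 109) = √109)
-13583/(-14157) + O(69, -130)/29043 = -13583/(-14157) + √109/29043 = -13583*(-1/14157) + √109*(1/29043) = 13583/14157 + √109/29043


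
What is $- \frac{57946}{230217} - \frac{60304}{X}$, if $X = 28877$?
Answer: $- \frac{15556312610}{6647976309} \approx -2.34$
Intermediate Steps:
$- \frac{57946}{230217} - \frac{60304}{X} = - \frac{57946}{230217} - \frac{60304}{28877} = - \frac{15556312610}{6647976309}$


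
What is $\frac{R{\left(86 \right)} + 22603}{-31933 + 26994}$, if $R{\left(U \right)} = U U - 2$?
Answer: $- \frac{2727}{449} \approx -6.0735$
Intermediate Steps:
$R{\left(U \right)} = -2 + U^{2}$ ($R{\left(U \right)} = U^{2} - 2 = -2 + U^{2}$)
$\frac{R{\left(86 \right)} + 22603}{-31933 + 26994} = \frac{\left(-2 + 86^{2}\right) + 22603}{-31933 + 26994} = \frac{\left(-2 + 7396\right) + 22603}{-4939} = \left(7394 + 22603\right) \left(- \frac{1}{4939}\right) = 29997 \left(- \frac{1}{4939}\right) = - \frac{2727}{449}$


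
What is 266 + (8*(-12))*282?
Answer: -26806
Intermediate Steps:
266 + (8*(-12))*282 = 266 - 96*282 = 266 - 27072 = -26806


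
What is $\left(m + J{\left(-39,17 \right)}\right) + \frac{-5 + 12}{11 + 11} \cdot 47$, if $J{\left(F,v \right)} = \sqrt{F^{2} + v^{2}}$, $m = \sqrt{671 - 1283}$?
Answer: $\frac{329}{22} + \sqrt{1810} + 6 i \sqrt{17} \approx 57.499 + 24.739 i$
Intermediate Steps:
$m = 6 i \sqrt{17}$ ($m = \sqrt{-612} = 6 i \sqrt{17} \approx 24.739 i$)
$\left(m + J{\left(-39,17 \right)}\right) + \frac{-5 + 12}{11 + 11} \cdot 47 = \left(6 i \sqrt{17} + \sqrt{\left(-39\right)^{2} + 17^{2}}\right) + \frac{-5 + 12}{11 + 11} \cdot 47 = \left(6 i \sqrt{17} + \sqrt{1521 + 289}\right) + \frac{7}{22} \cdot 47 = \left(6 i \sqrt{17} + \sqrt{1810}\right) + 7 \cdot \frac{1}{22} \cdot 47 = \left(\sqrt{1810} + 6 i \sqrt{17}\right) + \frac{7}{22} \cdot 47 = \left(\sqrt{1810} + 6 i \sqrt{17}\right) + \frac{329}{22} = \frac{329}{22} + \sqrt{1810} + 6 i \sqrt{17}$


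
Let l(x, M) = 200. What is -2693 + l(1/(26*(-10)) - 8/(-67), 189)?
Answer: -2493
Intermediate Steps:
-2693 + l(1/(26*(-10)) - 8/(-67), 189) = -2693 + 200 = -2493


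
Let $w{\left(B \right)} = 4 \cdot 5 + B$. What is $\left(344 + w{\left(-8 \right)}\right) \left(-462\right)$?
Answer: $-164472$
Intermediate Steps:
$w{\left(B \right)} = 20 + B$
$\left(344 + w{\left(-8 \right)}\right) \left(-462\right) = \left(344 + \left(20 - 8\right)\right) \left(-462\right) = \left(344 + 12\right) \left(-462\right) = 356 \left(-462\right) = -164472$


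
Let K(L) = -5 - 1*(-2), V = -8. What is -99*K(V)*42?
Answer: 12474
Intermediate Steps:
K(L) = -3 (K(L) = -5 + 2 = -3)
-99*K(V)*42 = -99*(-3)*42 = 297*42 = 12474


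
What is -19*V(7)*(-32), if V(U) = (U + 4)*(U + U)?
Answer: 93632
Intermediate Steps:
V(U) = 2*U*(4 + U) (V(U) = (4 + U)*(2*U) = 2*U*(4 + U))
-19*V(7)*(-32) = -38*7*(4 + 7)*(-32) = -38*7*11*(-32) = -19*154*(-32) = -2926*(-32) = 93632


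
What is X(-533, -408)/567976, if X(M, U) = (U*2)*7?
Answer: -714/70997 ≈ -0.010057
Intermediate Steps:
X(M, U) = 14*U (X(M, U) = (2*U)*7 = 14*U)
X(-533, -408)/567976 = (14*(-408))/567976 = -5712*1/567976 = -714/70997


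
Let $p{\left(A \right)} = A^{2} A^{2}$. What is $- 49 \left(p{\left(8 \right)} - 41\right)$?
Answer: $-198695$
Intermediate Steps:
$p{\left(A \right)} = A^{4}$
$- 49 \left(p{\left(8 \right)} - 41\right) = - 49 \left(8^{4} - 41\right) = - 49 \left(4096 - 41\right) = \left(-49\right) 4055 = -198695$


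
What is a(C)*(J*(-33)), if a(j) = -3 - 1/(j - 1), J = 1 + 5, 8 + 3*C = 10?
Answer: 0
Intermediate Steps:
C = ⅔ (C = -8/3 + (⅓)*10 = -8/3 + 10/3 = ⅔ ≈ 0.66667)
J = 6
a(j) = -3 - 1/(-1 + j)
a(C)*(J*(-33)) = ((2 - 3*⅔)/(-1 + ⅔))*(6*(-33)) = ((2 - 2)/(-⅓))*(-198) = -3*0*(-198) = 0*(-198) = 0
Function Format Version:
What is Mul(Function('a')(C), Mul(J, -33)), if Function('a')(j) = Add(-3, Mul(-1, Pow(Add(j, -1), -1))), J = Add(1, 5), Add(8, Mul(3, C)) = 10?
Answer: 0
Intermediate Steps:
C = Rational(2, 3) (C = Add(Rational(-8, 3), Mul(Rational(1, 3), 10)) = Add(Rational(-8, 3), Rational(10, 3)) = Rational(2, 3) ≈ 0.66667)
J = 6
Function('a')(j) = Add(-3, Mul(-1, Pow(Add(-1, j), -1)))
Mul(Function('a')(C), Mul(J, -33)) = Mul(Mul(Pow(Add(-1, Rational(2, 3)), -1), Add(2, Mul(-3, Rational(2, 3)))), Mul(6, -33)) = Mul(Mul(Pow(Rational(-1, 3), -1), Add(2, -2)), -198) = Mul(Mul(-3, 0), -198) = Mul(0, -198) = 0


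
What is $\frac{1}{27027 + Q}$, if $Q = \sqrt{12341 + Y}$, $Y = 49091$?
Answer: $\frac{3861}{104342471} - \frac{2 \sqrt{15358}}{730397297} \approx 3.6664 \cdot 10^{-5}$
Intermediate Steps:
$Q = 2 \sqrt{15358}$ ($Q = \sqrt{12341 + 49091} = \sqrt{61432} = 2 \sqrt{15358} \approx 247.85$)
$\frac{1}{27027 + Q} = \frac{1}{27027 + 2 \sqrt{15358}}$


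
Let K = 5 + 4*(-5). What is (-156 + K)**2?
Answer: 29241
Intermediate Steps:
K = -15 (K = 5 - 20 = -15)
(-156 + K)**2 = (-156 - 15)**2 = (-171)**2 = 29241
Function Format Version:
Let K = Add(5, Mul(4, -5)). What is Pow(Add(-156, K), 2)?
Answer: 29241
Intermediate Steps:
K = -15 (K = Add(5, -20) = -15)
Pow(Add(-156, K), 2) = Pow(Add(-156, -15), 2) = Pow(-171, 2) = 29241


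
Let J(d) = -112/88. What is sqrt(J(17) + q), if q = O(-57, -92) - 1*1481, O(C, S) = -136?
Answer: I*sqrt(195811)/11 ≈ 40.228*I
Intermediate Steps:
q = -1617 (q = -136 - 1*1481 = -136 - 1481 = -1617)
J(d) = -14/11 (J(d) = -112*1/88 = -14/11)
sqrt(J(17) + q) = sqrt(-14/11 - 1617) = sqrt(-17801/11) = I*sqrt(195811)/11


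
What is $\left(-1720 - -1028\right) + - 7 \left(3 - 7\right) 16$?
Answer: $-244$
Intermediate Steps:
$\left(-1720 - -1028\right) + - 7 \left(3 - 7\right) 16 = \left(-1720 + 1028\right) + \left(-7\right) \left(-4\right) 16 = -692 + 28 \cdot 16 = -692 + 448 = -244$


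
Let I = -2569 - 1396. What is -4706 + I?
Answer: -8671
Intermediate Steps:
I = -3965
-4706 + I = -4706 - 3965 = -8671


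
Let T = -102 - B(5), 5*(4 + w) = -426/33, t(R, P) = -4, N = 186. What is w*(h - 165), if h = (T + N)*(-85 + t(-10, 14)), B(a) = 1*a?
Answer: 2604952/55 ≈ 47363.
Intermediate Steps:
B(a) = a
w = -362/55 (w = -4 + (-426/33)/5 = -4 + (-426*1/33)/5 = -4 + (⅕)*(-142/11) = -4 - 142/55 = -362/55 ≈ -6.5818)
T = -107 (T = -102 - 1*5 = -102 - 5 = -107)
h = -7031 (h = (-107 + 186)*(-85 - 4) = 79*(-89) = -7031)
w*(h - 165) = -362*(-7031 - 165)/55 = -362/55*(-7196) = 2604952/55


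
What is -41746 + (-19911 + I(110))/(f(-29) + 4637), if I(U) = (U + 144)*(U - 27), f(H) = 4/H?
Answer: -5613508915/134469 ≈ -41746.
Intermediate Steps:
I(U) = (-27 + U)*(144 + U) (I(U) = (144 + U)*(-27 + U) = (-27 + U)*(144 + U))
-41746 + (-19911 + I(110))/(f(-29) + 4637) = -41746 + (-19911 + (-3888 + 110² + 117*110))/(4/(-29) + 4637) = -41746 + (-19911 + (-3888 + 12100 + 12870))/(4*(-1/29) + 4637) = -41746 + (-19911 + 21082)/(-4/29 + 4637) = -41746 + 1171/(134469/29) = -41746 + 1171*(29/134469) = -41746 + 33959/134469 = -5613508915/134469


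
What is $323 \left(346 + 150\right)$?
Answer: $160208$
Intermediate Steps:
$323 \left(346 + 150\right) = 323 \cdot 496 = 160208$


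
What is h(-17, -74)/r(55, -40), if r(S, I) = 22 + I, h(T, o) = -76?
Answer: 38/9 ≈ 4.2222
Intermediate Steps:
h(-17, -74)/r(55, -40) = -76/(22 - 40) = -76/(-18) = -76*(-1/18) = 38/9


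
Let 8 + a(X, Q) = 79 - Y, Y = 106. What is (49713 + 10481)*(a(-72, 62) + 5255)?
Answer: 314212680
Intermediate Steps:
a(X, Q) = -35 (a(X, Q) = -8 + (79 - 1*106) = -8 + (79 - 106) = -8 - 27 = -35)
(49713 + 10481)*(a(-72, 62) + 5255) = (49713 + 10481)*(-35 + 5255) = 60194*5220 = 314212680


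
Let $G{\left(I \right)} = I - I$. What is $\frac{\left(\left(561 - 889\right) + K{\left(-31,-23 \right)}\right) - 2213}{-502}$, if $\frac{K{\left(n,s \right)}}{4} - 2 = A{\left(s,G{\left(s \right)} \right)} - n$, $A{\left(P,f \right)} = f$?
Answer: $\frac{2409}{502} \approx 4.7988$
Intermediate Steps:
$G{\left(I \right)} = 0$
$K{\left(n,s \right)} = 8 - 4 n$ ($K{\left(n,s \right)} = 8 + 4 \left(0 - n\right) = 8 + 4 \left(- n\right) = 8 - 4 n$)
$\frac{\left(\left(561 - 889\right) + K{\left(-31,-23 \right)}\right) - 2213}{-502} = \frac{\left(\left(561 - 889\right) + \left(8 - -124\right)\right) - 2213}{-502} = \left(\left(\left(561 - 889\right) + \left(8 + 124\right)\right) - 2213\right) \left(- \frac{1}{502}\right) = \left(\left(-328 + 132\right) - 2213\right) \left(- \frac{1}{502}\right) = \left(-196 - 2213\right) \left(- \frac{1}{502}\right) = \left(-2409\right) \left(- \frac{1}{502}\right) = \frac{2409}{502}$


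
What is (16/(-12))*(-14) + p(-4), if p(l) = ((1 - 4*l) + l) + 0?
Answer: 95/3 ≈ 31.667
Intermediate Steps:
p(l) = 1 - 3*l (p(l) = (1 - 3*l) + 0 = 1 - 3*l)
(16/(-12))*(-14) + p(-4) = (16/(-12))*(-14) + (1 - 3*(-4)) = (16*(-1/12))*(-14) + (1 + 12) = -4/3*(-14) + 13 = 56/3 + 13 = 95/3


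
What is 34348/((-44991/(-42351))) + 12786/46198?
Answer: 11200586524705/346415703 ≈ 32333.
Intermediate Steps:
34348/((-44991/(-42351))) + 12786/46198 = 34348/((-44991*(-1/42351))) + 12786*(1/46198) = 34348/(14997/14117) + 6393/23099 = 34348*(14117/14997) + 6393/23099 = 484890716/14997 + 6393/23099 = 11200586524705/346415703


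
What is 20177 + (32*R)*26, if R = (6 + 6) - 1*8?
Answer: 23505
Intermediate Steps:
R = 4 (R = 12 - 8 = 4)
20177 + (32*R)*26 = 20177 + (32*4)*26 = 20177 + 128*26 = 20177 + 3328 = 23505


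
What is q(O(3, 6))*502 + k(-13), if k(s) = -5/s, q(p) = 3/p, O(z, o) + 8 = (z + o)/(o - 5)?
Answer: 19583/13 ≈ 1506.4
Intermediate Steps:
O(z, o) = -8 + (o + z)/(-5 + o) (O(z, o) = -8 + (z + o)/(o - 5) = -8 + (o + z)/(-5 + o))
q(O(3, 6))*502 + k(-13) = (3/(((40 + 3 - 7*6)/(-5 + 6))))*502 - 5/(-13) = (3/(((40 + 3 - 42)/1)))*502 - 5*(-1/13) = (3/((1*1)))*502 + 5/13 = (3/1)*502 + 5/13 = (3*1)*502 + 5/13 = 3*502 + 5/13 = 1506 + 5/13 = 19583/13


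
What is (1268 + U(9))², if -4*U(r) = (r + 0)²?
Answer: 24910081/16 ≈ 1.5569e+6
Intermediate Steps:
U(r) = -r²/4 (U(r) = -(r + 0)²/4 = -r²/4)
(1268 + U(9))² = (1268 - ¼*9²)² = (1268 - ¼*81)² = (1268 - 81/4)² = (4991/4)² = 24910081/16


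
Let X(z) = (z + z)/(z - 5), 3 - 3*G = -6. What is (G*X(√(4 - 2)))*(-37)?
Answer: 444/23 + 1110*√2/23 ≈ 87.556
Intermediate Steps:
G = 3 (G = 1 - ⅓*(-6) = 1 + 2 = 3)
X(z) = 2*z/(-5 + z) (X(z) = (2*z)/(-5 + z) = 2*z/(-5 + z))
(G*X(√(4 - 2)))*(-37) = (3*(2*√(4 - 2)/(-5 + √(4 - 2))))*(-37) = (3*(2*√2/(-5 + √2)))*(-37) = (6*√2/(-5 + √2))*(-37) = -222*√2/(-5 + √2)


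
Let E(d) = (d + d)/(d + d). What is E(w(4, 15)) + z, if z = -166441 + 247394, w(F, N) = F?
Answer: 80954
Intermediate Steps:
E(d) = 1 (E(d) = (2*d)/((2*d)) = (2*d)*(1/(2*d)) = 1)
z = 80953
E(w(4, 15)) + z = 1 + 80953 = 80954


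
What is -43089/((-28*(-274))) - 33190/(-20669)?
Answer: -635972861/158572568 ≈ -4.0106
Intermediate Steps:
-43089/((-28*(-274))) - 33190/(-20669) = -43089/7672 - 33190*(-1/20669) = -43089*1/7672 + 33190/20669 = -43089/7672 + 33190/20669 = -635972861/158572568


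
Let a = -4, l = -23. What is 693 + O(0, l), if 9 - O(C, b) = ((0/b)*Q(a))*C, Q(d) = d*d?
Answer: 702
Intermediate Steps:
Q(d) = d²
O(C, b) = 9 (O(C, b) = 9 - (0/b)*(-4)²*C = 9 - 0*16*C = 9 - 0*C = 9 - 1*0 = 9 + 0 = 9)
693 + O(0, l) = 693 + 9 = 702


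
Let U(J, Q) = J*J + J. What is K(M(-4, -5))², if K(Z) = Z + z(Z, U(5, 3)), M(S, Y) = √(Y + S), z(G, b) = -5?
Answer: 16 - 30*I ≈ 16.0 - 30.0*I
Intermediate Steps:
U(J, Q) = J + J² (U(J, Q) = J² + J = J + J²)
M(S, Y) = √(S + Y)
K(Z) = -5 + Z (K(Z) = Z - 5 = -5 + Z)
K(M(-4, -5))² = (-5 + √(-4 - 5))² = (-5 + √(-9))² = (-5 + 3*I)²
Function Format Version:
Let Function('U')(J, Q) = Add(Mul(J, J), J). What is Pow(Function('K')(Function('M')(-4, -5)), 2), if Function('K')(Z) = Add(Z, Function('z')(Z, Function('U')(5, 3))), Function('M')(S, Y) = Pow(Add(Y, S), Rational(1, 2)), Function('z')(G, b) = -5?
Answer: Add(16, Mul(-30, I)) ≈ Add(16.000, Mul(-30.000, I))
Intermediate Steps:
Function('U')(J, Q) = Add(J, Pow(J, 2)) (Function('U')(J, Q) = Add(Pow(J, 2), J) = Add(J, Pow(J, 2)))
Function('M')(S, Y) = Pow(Add(S, Y), Rational(1, 2))
Function('K')(Z) = Add(-5, Z) (Function('K')(Z) = Add(Z, -5) = Add(-5, Z))
Pow(Function('K')(Function('M')(-4, -5)), 2) = Pow(Add(-5, Pow(Add(-4, -5), Rational(1, 2))), 2) = Pow(Add(-5, Pow(-9, Rational(1, 2))), 2) = Pow(Add(-5, Mul(3, I)), 2)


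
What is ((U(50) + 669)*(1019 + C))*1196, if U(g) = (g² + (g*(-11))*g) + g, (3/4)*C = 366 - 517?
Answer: -71235306428/3 ≈ -2.3745e+10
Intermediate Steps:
C = -604/3 (C = 4*(366 - 517)/3 = (4/3)*(-151) = -604/3 ≈ -201.33)
U(g) = g - 10*g² (U(g) = (g² + (-11*g)*g) + g = (g² - 11*g²) + g = -10*g² + g = g - 10*g²)
((U(50) + 669)*(1019 + C))*1196 = ((50*(1 - 10*50) + 669)*(1019 - 604/3))*1196 = ((50*(1 - 500) + 669)*(2453/3))*1196 = ((50*(-499) + 669)*(2453/3))*1196 = ((-24950 + 669)*(2453/3))*1196 = -24281*2453/3*1196 = -59561293/3*1196 = -71235306428/3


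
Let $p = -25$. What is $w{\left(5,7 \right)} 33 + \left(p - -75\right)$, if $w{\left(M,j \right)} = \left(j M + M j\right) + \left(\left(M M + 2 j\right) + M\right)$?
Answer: $3812$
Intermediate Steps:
$w{\left(M,j \right)} = M + M^{2} + 2 j + 2 M j$ ($w{\left(M,j \right)} = \left(M j + M j\right) + \left(\left(M^{2} + 2 j\right) + M\right) = 2 M j + \left(M + M^{2} + 2 j\right) = M + M^{2} + 2 j + 2 M j$)
$w{\left(5,7 \right)} 33 + \left(p - -75\right) = \left(5 + 5^{2} + 2 \cdot 7 + 2 \cdot 5 \cdot 7\right) 33 - -50 = \left(5 + 25 + 14 + 70\right) 33 + \left(-25 + 75\right) = 114 \cdot 33 + 50 = 3762 + 50 = 3812$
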